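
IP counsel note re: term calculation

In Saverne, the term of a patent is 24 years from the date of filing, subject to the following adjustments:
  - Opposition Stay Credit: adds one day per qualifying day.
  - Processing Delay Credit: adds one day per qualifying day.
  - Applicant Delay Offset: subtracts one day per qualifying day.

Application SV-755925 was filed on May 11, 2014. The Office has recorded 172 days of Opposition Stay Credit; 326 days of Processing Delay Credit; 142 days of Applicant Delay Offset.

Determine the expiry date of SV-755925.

2039-05-02

Base term: filing date + 24 years → 11 May 2038.
Opposition Stay Credit: +172 days → 30 October 2038.
Processing Delay Credit: +326 days → 21 September 2039.
Applicant Delay Offset: −142 days → 2 May 2039.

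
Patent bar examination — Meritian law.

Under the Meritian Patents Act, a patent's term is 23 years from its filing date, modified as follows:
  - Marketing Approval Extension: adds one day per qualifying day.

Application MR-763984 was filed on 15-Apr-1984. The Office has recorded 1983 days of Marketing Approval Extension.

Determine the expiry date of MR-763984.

September 18, 2012

Base term: filing date + 23 years → 15 April 2007.
Marketing Approval Extension: +1983 days → 18 September 2012.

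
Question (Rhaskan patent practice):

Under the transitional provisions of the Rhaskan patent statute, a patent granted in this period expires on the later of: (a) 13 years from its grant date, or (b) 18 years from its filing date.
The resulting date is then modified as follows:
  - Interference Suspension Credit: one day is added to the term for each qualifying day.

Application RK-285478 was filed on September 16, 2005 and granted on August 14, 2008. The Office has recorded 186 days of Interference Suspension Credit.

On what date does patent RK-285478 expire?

March 20, 2024

(a) grant + 13 years → 14 August 2021.
(b) filing + 18 years → 16 September 2023.
Later of the two: 16 September 2023.
Interference Suspension Credit: +186 days → 20 March 2024.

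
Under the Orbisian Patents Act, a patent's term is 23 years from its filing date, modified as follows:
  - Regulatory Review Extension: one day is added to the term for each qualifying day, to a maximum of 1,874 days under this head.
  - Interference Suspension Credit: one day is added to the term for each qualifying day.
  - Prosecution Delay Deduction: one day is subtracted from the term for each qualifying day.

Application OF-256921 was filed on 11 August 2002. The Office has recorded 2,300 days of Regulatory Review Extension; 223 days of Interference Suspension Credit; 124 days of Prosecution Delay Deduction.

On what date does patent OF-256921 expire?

January 5, 2031

Base term: filing date + 23 years → 11 August 2025.
Regulatory Review Extension: 2300 days claimed exceeds the 1874-day cap, so +1874 days → 28 September 2030.
Interference Suspension Credit: +223 days → 9 May 2031.
Prosecution Delay Deduction: −124 days → 5 January 2031.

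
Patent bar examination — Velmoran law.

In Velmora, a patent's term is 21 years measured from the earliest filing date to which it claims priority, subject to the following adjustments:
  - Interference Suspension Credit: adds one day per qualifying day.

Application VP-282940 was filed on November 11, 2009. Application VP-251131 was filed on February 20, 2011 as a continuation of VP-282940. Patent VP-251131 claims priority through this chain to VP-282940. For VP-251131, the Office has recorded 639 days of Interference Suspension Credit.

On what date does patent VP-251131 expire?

Earliest priority filing: 11 November 2009.
Base term: 11 November 2009 + 21 years → 11 November 2030.
Interference Suspension Credit: +639 days → 11 August 2032.

2032-08-11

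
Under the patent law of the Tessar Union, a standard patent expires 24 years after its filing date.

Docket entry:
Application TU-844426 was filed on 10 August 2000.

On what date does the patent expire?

2024-08-10

Filing date + 24 years → 10 August 2024.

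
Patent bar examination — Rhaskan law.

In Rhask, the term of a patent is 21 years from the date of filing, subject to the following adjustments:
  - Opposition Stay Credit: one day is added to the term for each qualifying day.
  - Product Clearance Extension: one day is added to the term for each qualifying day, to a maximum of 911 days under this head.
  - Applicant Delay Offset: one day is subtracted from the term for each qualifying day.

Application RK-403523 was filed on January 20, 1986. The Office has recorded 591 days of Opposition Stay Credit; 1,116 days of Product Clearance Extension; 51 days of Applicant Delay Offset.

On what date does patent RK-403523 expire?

Base term: filing date + 21 years → 20 January 2007.
Opposition Stay Credit: +591 days → 2 September 2008.
Product Clearance Extension: 1116 days claimed exceeds the 911-day cap, so +911 days → 2 March 2011.
Applicant Delay Offset: −51 days → 10 January 2011.

January 10, 2011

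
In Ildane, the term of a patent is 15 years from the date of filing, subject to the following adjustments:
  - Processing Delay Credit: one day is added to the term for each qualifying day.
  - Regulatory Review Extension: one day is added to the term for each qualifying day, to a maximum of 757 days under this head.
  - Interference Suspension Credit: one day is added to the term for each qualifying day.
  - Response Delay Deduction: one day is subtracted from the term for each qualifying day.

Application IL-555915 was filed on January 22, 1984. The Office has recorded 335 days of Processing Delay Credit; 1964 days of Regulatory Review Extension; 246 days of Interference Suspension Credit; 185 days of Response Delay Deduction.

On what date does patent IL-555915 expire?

Base term: filing date + 15 years → 22 January 1999.
Processing Delay Credit: +335 days → 23 December 1999.
Regulatory Review Extension: 1964 days claimed exceeds the 757-day cap, so +757 days → 18 January 2002.
Interference Suspension Credit: +246 days → 21 September 2002.
Response Delay Deduction: −185 days → 20 March 2002.

2002-03-20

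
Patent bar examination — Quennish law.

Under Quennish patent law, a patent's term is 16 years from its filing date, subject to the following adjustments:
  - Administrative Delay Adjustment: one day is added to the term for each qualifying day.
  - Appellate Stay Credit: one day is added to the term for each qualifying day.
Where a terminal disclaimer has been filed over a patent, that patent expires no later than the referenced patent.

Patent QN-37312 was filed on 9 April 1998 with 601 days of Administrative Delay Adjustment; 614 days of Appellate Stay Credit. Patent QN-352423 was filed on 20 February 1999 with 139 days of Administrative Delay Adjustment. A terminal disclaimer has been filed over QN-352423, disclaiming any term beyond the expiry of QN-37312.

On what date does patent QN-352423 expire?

July 9, 2015

Natural term of QN-352423:
  Base: filing + 16 years → 20 February 2015.
  Administrative Delay Adjustment: +139 days → 9 July 2015.
Expiry of referenced patent QN-37312:
  Base: filing + 16 years → 9 April 2014.
  Administrative Delay Adjustment: +601 days → 1 December 2015.
  Appellate Stay Credit: +614 days → 6 August 2017.
Terminal disclaimer: QN-352423 expires on the earlier of 9 July 2015 and 6 August 2017.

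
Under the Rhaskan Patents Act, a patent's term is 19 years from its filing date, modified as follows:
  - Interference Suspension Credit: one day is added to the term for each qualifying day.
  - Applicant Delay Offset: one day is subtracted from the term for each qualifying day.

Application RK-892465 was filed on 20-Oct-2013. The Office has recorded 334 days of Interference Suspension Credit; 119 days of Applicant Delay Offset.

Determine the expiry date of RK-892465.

Base term: filing date + 19 years → 20 October 2032.
Interference Suspension Credit: +334 days → 19 September 2033.
Applicant Delay Offset: −119 days → 23 May 2033.

May 23, 2033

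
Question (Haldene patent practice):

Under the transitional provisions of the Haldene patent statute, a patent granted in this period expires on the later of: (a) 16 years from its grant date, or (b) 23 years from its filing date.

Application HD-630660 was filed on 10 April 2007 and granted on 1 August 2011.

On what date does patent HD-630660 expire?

April 10, 2030

(a) grant + 16 years → 1 August 2027.
(b) filing + 23 years → 10 April 2030.
Later of the two: 10 April 2030.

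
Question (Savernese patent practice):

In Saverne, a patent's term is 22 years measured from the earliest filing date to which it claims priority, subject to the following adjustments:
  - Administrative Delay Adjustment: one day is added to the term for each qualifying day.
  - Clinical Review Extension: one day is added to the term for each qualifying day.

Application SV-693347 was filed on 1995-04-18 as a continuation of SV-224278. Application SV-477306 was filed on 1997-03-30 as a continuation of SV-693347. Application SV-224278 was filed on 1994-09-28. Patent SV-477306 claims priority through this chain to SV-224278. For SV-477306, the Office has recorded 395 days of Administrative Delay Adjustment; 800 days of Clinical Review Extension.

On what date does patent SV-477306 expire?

January 6, 2020

Earliest priority filing: 28 September 1994.
Base term: 28 September 1994 + 22 years → 28 September 2016.
Administrative Delay Adjustment: +395 days → 28 October 2017.
Clinical Review Extension: +800 days → 6 January 2020.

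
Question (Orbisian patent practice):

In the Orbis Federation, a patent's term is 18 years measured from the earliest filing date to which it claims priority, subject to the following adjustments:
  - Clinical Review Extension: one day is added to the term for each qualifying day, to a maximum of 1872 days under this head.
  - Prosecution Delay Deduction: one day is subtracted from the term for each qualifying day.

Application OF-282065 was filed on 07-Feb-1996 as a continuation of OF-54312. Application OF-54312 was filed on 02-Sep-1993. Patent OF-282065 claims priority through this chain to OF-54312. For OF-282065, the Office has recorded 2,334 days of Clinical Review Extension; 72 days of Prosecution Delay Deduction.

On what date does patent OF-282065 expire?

Earliest priority filing: 2 September 1993.
Base term: 2 September 1993 + 18 years → 2 September 2011.
Clinical Review Extension: 2334 days claimed exceeds the 1872-day cap, so +1872 days → 17 October 2016.
Prosecution Delay Deduction: −72 days → 6 August 2016.

2016-08-06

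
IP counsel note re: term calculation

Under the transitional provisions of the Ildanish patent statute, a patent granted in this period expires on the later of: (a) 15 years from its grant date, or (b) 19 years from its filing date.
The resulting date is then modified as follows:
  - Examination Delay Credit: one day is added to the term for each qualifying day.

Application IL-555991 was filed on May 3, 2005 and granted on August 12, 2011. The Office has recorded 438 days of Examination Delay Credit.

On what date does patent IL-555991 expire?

October 24, 2027

(a) grant + 15 years → 12 August 2026.
(b) filing + 19 years → 3 May 2024.
Later of the two: 12 August 2026.
Examination Delay Credit: +438 days → 24 October 2027.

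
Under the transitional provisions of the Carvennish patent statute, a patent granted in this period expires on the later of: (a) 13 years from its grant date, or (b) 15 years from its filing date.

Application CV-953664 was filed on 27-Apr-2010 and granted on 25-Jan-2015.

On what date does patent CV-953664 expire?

(a) grant + 13 years → 25 January 2028.
(b) filing + 15 years → 27 April 2025.
Later of the two: 25 January 2028.

2028-01-25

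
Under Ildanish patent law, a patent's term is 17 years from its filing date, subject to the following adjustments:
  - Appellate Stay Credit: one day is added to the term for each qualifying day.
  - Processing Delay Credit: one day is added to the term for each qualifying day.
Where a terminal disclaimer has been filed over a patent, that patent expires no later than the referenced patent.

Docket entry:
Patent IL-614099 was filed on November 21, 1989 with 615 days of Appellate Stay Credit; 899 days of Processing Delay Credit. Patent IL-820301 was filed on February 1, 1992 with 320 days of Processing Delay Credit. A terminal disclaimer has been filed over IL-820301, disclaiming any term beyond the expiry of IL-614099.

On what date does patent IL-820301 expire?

Natural term of IL-820301:
  Base: filing + 17 years → 1 February 2009.
  Processing Delay Credit: +320 days → 18 December 2009.
Expiry of referenced patent IL-614099:
  Base: filing + 17 years → 21 November 2006.
  Appellate Stay Credit: +615 days → 28 July 2008.
  Processing Delay Credit: +899 days → 13 January 2011.
Terminal disclaimer: IL-820301 expires on the earlier of 18 December 2009 and 13 January 2011.

2009-12-18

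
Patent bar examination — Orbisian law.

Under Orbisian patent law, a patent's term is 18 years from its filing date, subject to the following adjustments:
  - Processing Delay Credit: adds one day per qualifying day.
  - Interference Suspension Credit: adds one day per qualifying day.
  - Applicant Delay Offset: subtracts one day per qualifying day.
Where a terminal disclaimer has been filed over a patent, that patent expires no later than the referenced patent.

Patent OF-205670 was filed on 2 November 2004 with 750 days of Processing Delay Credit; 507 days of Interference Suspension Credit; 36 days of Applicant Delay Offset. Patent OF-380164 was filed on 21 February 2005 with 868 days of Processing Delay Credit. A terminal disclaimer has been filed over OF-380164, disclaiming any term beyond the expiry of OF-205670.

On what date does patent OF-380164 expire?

July 8, 2025

Natural term of OF-380164:
  Base: filing + 18 years → 21 February 2023.
  Processing Delay Credit: +868 days → 8 July 2025.
Expiry of referenced patent OF-205670:
  Base: filing + 18 years → 2 November 2022.
  Processing Delay Credit: +750 days → 21 November 2024.
  Interference Suspension Credit: +507 days → 12 April 2026.
  Applicant Delay Offset: −36 days → 7 March 2026.
Terminal disclaimer: OF-380164 expires on the earlier of 8 July 2025 and 7 March 2026.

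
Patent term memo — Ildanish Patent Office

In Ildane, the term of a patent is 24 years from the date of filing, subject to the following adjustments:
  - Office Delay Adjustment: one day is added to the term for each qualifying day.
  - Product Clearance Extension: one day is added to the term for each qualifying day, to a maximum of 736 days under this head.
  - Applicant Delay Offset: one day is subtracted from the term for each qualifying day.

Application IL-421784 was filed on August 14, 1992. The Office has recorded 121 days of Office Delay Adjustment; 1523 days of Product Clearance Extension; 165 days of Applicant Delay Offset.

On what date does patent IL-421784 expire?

Base term: filing date + 24 years → 14 August 2016.
Office Delay Adjustment: +121 days → 13 December 2016.
Product Clearance Extension: 1523 days claimed exceeds the 736-day cap, so +736 days → 19 December 2018.
Applicant Delay Offset: −165 days → 7 July 2018.

July 7, 2018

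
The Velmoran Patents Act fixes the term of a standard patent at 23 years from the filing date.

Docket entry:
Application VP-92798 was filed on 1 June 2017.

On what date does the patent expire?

Filing date + 23 years → 1 June 2040.

2040-06-01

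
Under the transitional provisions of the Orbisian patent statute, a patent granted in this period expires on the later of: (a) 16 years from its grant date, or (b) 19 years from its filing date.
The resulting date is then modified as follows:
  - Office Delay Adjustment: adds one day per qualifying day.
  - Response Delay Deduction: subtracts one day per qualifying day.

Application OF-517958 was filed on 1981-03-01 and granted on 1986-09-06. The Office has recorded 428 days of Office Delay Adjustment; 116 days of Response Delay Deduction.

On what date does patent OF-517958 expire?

(a) grant + 16 years → 6 September 2002.
(b) filing + 19 years → 1 March 2000.
Later of the two: 6 September 2002.
Office Delay Adjustment: +428 days → 8 November 2003.
Response Delay Deduction: −116 days → 15 July 2003.

July 15, 2003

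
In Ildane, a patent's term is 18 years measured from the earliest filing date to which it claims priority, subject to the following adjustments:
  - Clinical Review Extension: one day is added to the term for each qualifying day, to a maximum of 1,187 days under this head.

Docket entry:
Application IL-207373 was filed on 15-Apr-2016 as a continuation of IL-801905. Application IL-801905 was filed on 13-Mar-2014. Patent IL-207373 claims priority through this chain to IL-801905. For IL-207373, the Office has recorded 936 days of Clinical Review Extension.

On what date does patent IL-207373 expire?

Earliest priority filing: 13 March 2014.
Base term: 13 March 2014 + 18 years → 13 March 2032.
Clinical Review Extension: 936 days (within the 1187-day cap) → +936 days → 5 October 2034.

October 5, 2034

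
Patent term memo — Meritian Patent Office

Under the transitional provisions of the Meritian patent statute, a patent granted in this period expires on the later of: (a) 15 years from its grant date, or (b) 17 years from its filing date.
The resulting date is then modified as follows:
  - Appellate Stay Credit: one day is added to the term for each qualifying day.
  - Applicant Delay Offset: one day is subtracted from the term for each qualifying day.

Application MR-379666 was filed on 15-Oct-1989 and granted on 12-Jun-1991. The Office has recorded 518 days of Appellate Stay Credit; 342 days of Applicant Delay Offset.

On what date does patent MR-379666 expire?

April 9, 2007

(a) grant + 15 years → 12 June 2006.
(b) filing + 17 years → 15 October 2006.
Later of the two: 15 October 2006.
Appellate Stay Credit: +518 days → 16 March 2008.
Applicant Delay Offset: −342 days → 9 April 2007.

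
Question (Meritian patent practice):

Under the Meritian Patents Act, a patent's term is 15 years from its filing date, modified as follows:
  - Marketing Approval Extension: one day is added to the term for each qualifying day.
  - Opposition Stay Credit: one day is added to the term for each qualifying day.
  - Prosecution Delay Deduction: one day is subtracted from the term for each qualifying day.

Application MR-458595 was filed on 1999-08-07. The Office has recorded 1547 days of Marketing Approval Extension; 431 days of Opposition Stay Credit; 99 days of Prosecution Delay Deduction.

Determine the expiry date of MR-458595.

September 29, 2019

Base term: filing date + 15 years → 7 August 2014.
Marketing Approval Extension: +1547 days → 1 November 2018.
Opposition Stay Credit: +431 days → 6 January 2020.
Prosecution Delay Deduction: −99 days → 29 September 2019.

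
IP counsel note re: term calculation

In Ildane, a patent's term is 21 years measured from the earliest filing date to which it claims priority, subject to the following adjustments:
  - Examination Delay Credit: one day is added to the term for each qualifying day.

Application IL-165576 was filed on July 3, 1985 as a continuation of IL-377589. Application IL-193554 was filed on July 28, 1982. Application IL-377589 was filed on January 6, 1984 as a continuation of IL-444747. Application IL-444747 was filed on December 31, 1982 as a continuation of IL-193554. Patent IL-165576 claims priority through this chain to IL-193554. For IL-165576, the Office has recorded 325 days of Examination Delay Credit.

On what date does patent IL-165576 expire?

Earliest priority filing: 28 July 1982.
Base term: 28 July 1982 + 21 years → 28 July 2003.
Examination Delay Credit: +325 days → 17 June 2004.

June 17, 2004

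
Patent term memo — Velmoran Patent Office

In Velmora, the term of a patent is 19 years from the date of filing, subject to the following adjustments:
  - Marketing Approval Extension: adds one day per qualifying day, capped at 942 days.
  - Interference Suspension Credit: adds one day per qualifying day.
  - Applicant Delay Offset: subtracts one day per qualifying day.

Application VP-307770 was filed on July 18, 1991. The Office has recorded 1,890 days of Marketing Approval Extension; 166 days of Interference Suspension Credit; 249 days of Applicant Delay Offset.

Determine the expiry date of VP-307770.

Base term: filing date + 19 years → 18 July 2010.
Marketing Approval Extension: 1890 days claimed exceeds the 942-day cap, so +942 days → 14 February 2013.
Interference Suspension Credit: +166 days → 30 July 2013.
Applicant Delay Offset: −249 days → 23 November 2012.

2012-11-23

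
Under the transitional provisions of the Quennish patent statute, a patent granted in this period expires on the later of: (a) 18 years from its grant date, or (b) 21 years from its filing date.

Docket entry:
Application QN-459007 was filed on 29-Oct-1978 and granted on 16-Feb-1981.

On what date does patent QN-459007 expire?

1999-10-29

(a) grant + 18 years → 16 February 1999.
(b) filing + 21 years → 29 October 1999.
Later of the two: 29 October 1999.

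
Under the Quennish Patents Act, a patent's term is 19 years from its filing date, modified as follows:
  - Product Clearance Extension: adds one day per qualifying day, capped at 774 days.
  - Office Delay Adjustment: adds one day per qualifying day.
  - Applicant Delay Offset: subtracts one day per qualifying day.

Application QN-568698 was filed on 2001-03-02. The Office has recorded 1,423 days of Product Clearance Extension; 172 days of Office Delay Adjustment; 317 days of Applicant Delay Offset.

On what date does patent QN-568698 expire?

2021-11-21

Base term: filing date + 19 years → 2 March 2020.
Product Clearance Extension: 1423 days claimed exceeds the 774-day cap, so +774 days → 15 April 2022.
Office Delay Adjustment: +172 days → 4 October 2022.
Applicant Delay Offset: −317 days → 21 November 2021.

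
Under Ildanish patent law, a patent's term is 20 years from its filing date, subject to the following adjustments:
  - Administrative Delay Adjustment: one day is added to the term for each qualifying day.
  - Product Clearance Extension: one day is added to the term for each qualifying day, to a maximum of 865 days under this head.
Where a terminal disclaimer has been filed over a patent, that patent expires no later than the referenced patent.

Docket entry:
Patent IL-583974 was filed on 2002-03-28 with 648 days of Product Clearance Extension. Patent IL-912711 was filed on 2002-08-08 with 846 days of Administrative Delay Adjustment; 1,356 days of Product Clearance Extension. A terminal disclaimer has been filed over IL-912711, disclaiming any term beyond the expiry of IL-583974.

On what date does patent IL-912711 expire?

2024-01-05

Natural term of IL-912711:
  Base: filing + 20 years → 8 August 2022.
  Administrative Delay Adjustment: +846 days → 1 December 2024.
  Product Clearance Extension: 1356 days claimed exceeds the 865-day cap, so +865 days → 15 April 2027.
Expiry of referenced patent IL-583974:
  Base: filing + 20 years → 28 March 2022.
  Product Clearance Extension: 648 days (within the 865-day cap) → +648 days → 5 January 2024.
Terminal disclaimer: IL-912711 expires on the earlier of 15 April 2027 and 5 January 2024.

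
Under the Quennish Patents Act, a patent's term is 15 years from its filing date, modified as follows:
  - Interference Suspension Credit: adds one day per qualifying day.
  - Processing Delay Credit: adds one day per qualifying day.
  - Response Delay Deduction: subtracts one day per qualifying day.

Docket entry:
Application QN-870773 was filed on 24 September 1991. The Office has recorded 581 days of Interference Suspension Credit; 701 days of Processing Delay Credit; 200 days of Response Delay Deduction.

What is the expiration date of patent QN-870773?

Base term: filing date + 15 years → 24 September 2006.
Interference Suspension Credit: +581 days → 27 April 2008.
Processing Delay Credit: +701 days → 29 March 2010.
Response Delay Deduction: −200 days → 10 September 2009.

2009-09-10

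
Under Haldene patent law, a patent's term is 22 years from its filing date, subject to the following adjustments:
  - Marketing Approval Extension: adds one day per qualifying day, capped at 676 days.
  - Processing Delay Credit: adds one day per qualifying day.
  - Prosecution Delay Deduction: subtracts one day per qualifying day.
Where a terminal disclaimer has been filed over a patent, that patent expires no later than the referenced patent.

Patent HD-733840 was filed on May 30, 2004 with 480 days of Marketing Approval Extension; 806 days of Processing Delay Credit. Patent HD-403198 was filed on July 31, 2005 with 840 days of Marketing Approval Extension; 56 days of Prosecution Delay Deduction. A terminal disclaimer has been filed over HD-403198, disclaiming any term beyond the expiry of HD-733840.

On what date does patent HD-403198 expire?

2029-04-11

Natural term of HD-403198:
  Base: filing + 22 years → 31 July 2027.
  Marketing Approval Extension: 840 days claimed exceeds the 676-day cap, so +676 days → 6 June 2029.
  Prosecution Delay Deduction: −56 days → 11 April 2029.
Expiry of referenced patent HD-733840:
  Base: filing + 22 years → 30 May 2026.
  Marketing Approval Extension: 480 days (within the 676-day cap) → +480 days → 22 September 2027.
  Processing Delay Credit: +806 days → 6 December 2029.
Terminal disclaimer: HD-403198 expires on the earlier of 11 April 2029 and 6 December 2029.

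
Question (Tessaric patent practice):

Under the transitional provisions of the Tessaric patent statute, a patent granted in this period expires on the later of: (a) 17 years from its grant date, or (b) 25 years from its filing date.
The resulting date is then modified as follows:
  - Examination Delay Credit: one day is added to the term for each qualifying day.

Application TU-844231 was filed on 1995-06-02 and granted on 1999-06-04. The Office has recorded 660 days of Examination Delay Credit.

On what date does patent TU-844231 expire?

March 24, 2022

(a) grant + 17 years → 4 June 2016.
(b) filing + 25 years → 2 June 2020.
Later of the two: 2 June 2020.
Examination Delay Credit: +660 days → 24 March 2022.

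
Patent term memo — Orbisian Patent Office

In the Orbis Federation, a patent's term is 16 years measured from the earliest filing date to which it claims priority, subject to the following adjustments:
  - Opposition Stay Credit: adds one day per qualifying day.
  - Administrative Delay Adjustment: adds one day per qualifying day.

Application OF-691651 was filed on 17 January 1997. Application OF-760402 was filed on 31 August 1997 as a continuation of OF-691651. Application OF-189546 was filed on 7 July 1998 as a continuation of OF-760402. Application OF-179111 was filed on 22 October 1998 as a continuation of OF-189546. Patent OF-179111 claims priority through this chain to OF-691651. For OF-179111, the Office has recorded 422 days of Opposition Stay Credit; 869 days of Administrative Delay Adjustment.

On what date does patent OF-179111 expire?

2016-07-31

Earliest priority filing: 17 January 1997.
Base term: 17 January 1997 + 16 years → 17 January 2013.
Opposition Stay Credit: +422 days → 15 March 2014.
Administrative Delay Adjustment: +869 days → 31 July 2016.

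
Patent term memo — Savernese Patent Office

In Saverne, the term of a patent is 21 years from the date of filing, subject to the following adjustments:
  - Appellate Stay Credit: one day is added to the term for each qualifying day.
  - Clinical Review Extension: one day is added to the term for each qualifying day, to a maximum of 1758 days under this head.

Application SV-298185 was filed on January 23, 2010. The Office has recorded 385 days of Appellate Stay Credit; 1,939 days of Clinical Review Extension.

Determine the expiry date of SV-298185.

Base term: filing date + 21 years → 23 January 2031.
Appellate Stay Credit: +385 days → 12 February 2032.
Clinical Review Extension: 1939 days claimed exceeds the 1758-day cap, so +1758 days → 5 December 2036.

2036-12-05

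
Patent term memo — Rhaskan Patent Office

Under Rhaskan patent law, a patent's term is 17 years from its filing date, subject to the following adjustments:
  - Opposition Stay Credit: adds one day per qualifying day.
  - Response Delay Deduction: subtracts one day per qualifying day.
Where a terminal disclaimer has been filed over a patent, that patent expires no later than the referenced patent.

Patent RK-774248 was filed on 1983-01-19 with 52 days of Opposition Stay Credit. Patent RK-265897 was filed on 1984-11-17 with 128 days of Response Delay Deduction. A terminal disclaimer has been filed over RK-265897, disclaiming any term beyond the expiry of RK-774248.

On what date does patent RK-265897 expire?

March 11, 2000

Natural term of RK-265897:
  Base: filing + 17 years → 17 November 2001.
  Response Delay Deduction: −128 days → 12 July 2001.
Expiry of referenced patent RK-774248:
  Base: filing + 17 years → 19 January 2000.
  Opposition Stay Credit: +52 days → 11 March 2000.
Terminal disclaimer: RK-265897 expires on the earlier of 12 July 2001 and 11 March 2000.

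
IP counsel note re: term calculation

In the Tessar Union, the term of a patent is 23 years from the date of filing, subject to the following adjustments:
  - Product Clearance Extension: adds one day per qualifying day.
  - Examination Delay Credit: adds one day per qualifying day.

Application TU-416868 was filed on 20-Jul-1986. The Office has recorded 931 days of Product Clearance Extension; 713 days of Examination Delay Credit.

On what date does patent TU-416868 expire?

2014-01-19

Base term: filing date + 23 years → 20 July 2009.
Product Clearance Extension: +931 days → 6 February 2012.
Examination Delay Credit: +713 days → 19 January 2014.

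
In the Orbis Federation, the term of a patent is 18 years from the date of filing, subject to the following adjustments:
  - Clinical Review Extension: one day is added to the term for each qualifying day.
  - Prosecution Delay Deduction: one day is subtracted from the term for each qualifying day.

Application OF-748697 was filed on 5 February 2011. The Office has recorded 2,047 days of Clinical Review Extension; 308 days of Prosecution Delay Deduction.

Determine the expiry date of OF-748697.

November 10, 2033

Base term: filing date + 18 years → 5 February 2029.
Clinical Review Extension: +2047 days → 14 September 2034.
Prosecution Delay Deduction: −308 days → 10 November 2033.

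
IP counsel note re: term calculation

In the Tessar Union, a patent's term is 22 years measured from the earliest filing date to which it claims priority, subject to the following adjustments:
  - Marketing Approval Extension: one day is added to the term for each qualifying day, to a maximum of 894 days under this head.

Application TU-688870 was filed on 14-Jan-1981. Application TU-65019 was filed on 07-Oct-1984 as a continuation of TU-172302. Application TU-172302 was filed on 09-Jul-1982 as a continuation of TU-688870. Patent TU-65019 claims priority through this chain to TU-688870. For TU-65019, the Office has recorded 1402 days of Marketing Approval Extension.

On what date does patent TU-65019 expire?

June 26, 2005

Earliest priority filing: 14 January 1981.
Base term: 14 January 1981 + 22 years → 14 January 2003.
Marketing Approval Extension: 1402 days claimed exceeds the 894-day cap, so +894 days → 26 June 2005.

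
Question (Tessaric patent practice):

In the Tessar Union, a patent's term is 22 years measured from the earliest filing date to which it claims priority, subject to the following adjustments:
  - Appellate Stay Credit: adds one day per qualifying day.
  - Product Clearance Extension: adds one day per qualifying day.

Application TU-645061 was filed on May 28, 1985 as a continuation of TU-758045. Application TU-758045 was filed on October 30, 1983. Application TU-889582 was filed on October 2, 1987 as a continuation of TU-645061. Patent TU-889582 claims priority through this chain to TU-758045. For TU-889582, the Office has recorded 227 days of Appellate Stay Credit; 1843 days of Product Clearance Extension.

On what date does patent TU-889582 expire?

July 1, 2011

Earliest priority filing: 30 October 1983.
Base term: 30 October 1983 + 22 years → 30 October 2005.
Appellate Stay Credit: +227 days → 14 June 2006.
Product Clearance Extension: +1843 days → 1 July 2011.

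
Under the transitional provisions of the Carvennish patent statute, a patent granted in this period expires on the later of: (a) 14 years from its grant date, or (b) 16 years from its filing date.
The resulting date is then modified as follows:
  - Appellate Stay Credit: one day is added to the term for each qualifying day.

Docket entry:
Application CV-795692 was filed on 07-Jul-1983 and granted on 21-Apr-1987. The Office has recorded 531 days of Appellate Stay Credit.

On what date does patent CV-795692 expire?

(a) grant + 14 years → 21 April 2001.
(b) filing + 16 years → 7 July 1999.
Later of the two: 21 April 2001.
Appellate Stay Credit: +531 days → 4 October 2002.

2002-10-04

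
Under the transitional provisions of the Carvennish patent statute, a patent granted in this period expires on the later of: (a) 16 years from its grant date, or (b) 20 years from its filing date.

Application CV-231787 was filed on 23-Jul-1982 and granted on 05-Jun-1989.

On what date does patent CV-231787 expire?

(a) grant + 16 years → 5 June 2005.
(b) filing + 20 years → 23 July 2002.
Later of the two: 5 June 2005.

June 5, 2005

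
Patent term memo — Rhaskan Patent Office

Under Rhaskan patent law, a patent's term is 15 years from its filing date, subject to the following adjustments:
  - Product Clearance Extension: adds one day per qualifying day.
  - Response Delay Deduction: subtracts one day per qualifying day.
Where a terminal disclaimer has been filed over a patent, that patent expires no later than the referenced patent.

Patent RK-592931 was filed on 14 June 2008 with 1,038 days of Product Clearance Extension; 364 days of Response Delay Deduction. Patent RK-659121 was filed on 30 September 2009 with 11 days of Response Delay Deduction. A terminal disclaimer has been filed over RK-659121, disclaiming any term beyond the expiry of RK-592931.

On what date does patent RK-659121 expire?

September 19, 2024

Natural term of RK-659121:
  Base: filing + 15 years → 30 September 2024.
  Response Delay Deduction: −11 days → 19 September 2024.
Expiry of referenced patent RK-592931:
  Base: filing + 15 years → 14 June 2023.
  Product Clearance Extension: +1038 days → 17 April 2026.
  Response Delay Deduction: −364 days → 18 April 2025.
Terminal disclaimer: RK-659121 expires on the earlier of 19 September 2024 and 18 April 2025.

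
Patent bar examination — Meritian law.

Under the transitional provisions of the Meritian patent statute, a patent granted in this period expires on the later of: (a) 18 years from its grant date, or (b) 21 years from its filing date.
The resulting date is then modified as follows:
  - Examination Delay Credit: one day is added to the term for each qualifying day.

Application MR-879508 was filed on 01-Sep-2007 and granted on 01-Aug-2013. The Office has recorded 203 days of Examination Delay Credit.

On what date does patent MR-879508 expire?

(a) grant + 18 years → 1 August 2031.
(b) filing + 21 years → 1 September 2028.
Later of the two: 1 August 2031.
Examination Delay Credit: +203 days → 20 February 2032.

2032-02-20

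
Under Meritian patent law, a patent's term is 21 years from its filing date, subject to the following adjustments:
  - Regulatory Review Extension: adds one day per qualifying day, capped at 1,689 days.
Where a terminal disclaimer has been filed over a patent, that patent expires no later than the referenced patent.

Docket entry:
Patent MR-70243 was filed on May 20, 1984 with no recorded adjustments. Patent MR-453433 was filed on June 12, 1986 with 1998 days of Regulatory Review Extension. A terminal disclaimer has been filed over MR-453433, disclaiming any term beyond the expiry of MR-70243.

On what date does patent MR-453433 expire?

May 20, 2005

Natural term of MR-453433:
  Base: filing + 21 years → 12 June 2007.
  Regulatory Review Extension: 1998 days claimed exceeds the 1689-day cap, so +1689 days → 26 January 2012.
Expiry of referenced patent MR-70243:
  Base: filing + 21 years → 20 May 2005.
Terminal disclaimer: MR-453433 expires on the earlier of 26 January 2012 and 20 May 2005.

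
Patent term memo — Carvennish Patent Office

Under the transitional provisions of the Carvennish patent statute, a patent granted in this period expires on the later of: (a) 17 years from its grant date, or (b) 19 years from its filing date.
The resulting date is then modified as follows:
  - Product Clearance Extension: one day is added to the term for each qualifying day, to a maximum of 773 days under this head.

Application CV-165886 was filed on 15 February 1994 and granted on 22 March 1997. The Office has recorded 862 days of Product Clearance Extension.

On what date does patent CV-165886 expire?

May 3, 2016

(a) grant + 17 years → 22 March 2014.
(b) filing + 19 years → 15 February 2013.
Later of the two: 22 March 2014.
Product Clearance Extension: 862 days claimed exceeds the 773-day cap, so +773 days → 3 May 2016.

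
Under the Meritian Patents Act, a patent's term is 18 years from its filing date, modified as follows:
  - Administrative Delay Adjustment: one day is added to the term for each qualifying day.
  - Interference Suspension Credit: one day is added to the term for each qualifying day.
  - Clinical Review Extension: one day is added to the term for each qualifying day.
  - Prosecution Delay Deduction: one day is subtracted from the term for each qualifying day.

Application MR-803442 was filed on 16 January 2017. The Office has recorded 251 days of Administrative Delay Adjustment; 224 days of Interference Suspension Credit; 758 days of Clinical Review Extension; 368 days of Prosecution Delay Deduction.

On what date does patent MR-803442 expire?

2037-05-30

Base term: filing date + 18 years → 16 January 2035.
Administrative Delay Adjustment: +251 days → 24 September 2035.
Interference Suspension Credit: +224 days → 5 May 2036.
Clinical Review Extension: +758 days → 2 June 2038.
Prosecution Delay Deduction: −368 days → 30 May 2037.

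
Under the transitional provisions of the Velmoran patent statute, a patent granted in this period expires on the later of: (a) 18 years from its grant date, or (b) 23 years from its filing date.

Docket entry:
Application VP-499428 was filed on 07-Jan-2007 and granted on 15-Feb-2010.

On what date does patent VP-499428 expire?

(a) grant + 18 years → 15 February 2028.
(b) filing + 23 years → 7 January 2030.
Later of the two: 7 January 2030.

2030-01-07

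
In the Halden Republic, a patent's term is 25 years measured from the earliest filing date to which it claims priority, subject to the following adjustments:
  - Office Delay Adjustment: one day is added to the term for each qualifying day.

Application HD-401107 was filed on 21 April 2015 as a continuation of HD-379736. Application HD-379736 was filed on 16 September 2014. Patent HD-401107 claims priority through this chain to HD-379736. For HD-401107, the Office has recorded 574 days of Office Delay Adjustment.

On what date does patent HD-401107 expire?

Earliest priority filing: 16 September 2014.
Base term: 16 September 2014 + 25 years → 16 September 2039.
Office Delay Adjustment: +574 days → 12 April 2041.

2041-04-12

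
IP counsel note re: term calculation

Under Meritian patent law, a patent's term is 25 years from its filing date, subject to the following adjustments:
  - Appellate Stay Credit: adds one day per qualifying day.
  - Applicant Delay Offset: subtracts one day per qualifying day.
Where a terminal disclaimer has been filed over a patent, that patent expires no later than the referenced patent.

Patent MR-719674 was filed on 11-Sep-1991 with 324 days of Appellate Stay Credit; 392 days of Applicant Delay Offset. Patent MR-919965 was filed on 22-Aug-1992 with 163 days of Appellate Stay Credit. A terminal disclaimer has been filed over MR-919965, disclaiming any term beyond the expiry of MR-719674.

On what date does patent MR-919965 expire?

Natural term of MR-919965:
  Base: filing + 25 years → 22 August 2017.
  Appellate Stay Credit: +163 days → 1 February 2018.
Expiry of referenced patent MR-719674:
  Base: filing + 25 years → 11 September 2016.
  Appellate Stay Credit: +324 days → 1 August 2017.
  Applicant Delay Offset: −392 days → 5 July 2016.
Terminal disclaimer: MR-919965 expires on the earlier of 1 February 2018 and 5 July 2016.

2016-07-05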